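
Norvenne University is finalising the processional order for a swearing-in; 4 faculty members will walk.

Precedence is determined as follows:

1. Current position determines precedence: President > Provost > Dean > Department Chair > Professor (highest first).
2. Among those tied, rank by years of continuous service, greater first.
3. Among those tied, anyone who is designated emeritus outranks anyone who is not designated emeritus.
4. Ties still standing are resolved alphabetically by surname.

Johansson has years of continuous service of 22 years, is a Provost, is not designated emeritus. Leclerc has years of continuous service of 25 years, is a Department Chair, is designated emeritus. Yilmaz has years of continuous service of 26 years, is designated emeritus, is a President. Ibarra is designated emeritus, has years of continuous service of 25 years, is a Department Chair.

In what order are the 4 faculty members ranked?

Yilmaz, Johansson, Ibarra, Leclerc

By current position: Yilmaz (President); then Johansson (Provost); then Ibarra and Leclerc (Department Chair).
Ibarra and Leclerc both have years of continuous service 25 years, so the next rule applies.
Ibarra and Leclerc are each designated emeritus, so the next rule applies.
Among Ibarra and Leclerc, alphabetically by surname: Ibarra before Leclerc.
Full order: Yilmaz, Johansson, Ibarra, Leclerc.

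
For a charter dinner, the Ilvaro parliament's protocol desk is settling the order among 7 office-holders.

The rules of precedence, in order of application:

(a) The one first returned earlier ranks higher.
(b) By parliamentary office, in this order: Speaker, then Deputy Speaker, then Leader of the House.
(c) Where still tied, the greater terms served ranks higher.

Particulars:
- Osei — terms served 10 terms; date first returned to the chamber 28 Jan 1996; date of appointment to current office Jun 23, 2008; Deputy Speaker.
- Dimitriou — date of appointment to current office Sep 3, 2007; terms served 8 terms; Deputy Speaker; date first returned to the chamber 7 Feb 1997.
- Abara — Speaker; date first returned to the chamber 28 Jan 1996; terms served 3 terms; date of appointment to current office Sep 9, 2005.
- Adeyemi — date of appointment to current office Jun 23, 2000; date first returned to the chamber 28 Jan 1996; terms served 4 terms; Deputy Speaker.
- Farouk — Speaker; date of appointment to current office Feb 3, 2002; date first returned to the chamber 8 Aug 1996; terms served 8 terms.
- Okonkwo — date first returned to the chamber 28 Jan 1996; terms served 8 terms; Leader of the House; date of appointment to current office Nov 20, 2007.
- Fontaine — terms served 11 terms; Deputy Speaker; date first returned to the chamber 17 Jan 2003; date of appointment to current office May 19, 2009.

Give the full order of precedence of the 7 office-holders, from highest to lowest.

Abara, Osei, Adeyemi, Okonkwo, Farouk, Dimitriou, Fontaine

By date first returned to the chamber (earlier first): Abara, Osei, Adeyemi and Okonkwo (each 28 Jan 1996); then Farouk (8 Aug 1996); then Dimitriou (7 Feb 1997); then Fontaine (17 Jan 2003).
Among Abara, Osei, Adeyemi and Okonkwo, by parliamentary office: Abara (Speaker) before Osei and Adeyemi (Deputy Speaker) before Okonkwo (Leader of the House).
Among Osei and Adeyemi, by terms served (higher first): Osei (10 terms) before Adeyemi (4 terms).
Full order: Abara, Osei, Adeyemi, Okonkwo, Farouk, Dimitriou, Fontaine.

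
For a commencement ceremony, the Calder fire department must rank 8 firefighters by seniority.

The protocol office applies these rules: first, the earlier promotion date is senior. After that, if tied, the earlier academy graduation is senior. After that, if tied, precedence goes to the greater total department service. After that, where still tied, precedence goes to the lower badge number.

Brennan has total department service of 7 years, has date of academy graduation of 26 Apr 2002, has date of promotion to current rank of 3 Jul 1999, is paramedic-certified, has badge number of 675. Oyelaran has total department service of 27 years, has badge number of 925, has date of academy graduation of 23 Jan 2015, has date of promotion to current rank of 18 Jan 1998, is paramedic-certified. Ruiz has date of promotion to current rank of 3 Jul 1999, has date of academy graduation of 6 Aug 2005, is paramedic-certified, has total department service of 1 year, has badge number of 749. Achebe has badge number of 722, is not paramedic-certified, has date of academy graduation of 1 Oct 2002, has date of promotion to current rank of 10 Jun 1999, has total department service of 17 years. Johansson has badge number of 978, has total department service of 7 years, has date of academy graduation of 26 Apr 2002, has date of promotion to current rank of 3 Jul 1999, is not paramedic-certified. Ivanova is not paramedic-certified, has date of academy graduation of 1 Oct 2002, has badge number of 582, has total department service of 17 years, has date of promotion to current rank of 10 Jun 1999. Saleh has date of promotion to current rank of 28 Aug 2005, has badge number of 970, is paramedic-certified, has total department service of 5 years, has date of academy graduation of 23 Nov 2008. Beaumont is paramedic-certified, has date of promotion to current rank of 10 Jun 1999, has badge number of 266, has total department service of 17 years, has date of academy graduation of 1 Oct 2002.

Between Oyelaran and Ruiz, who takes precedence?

Oyelaran

By date of promotion to current rank (earlier first): Oyelaran (18 Jan 1998); then Beaumont, Ivanova and Achebe (each 10 Jun 1999); then Brennan, Johansson and Ruiz (each 3 Jul 1999); then Saleh (28 Aug 2005).
Beaumont, Ivanova and Achebe all have date of academy graduation 1 Oct 2002, so the next rule applies.
Beaumont, Ivanova and Achebe all have total department service 17 years, so the next rule applies.
Among Beaumont, Ivanova and Achebe, by badge number (lower first): Beaumont (266) before Ivanova (582) before Achebe (722).
Among Brennan, Johansson and Ruiz, by date of academy graduation (earlier first): Brennan and Johansson (26 Apr 2002) before Ruiz (6 Aug 2005).
Brennan and Johansson both have total department service 7 years, so the next rule applies.
Among Brennan and Johansson, by badge number (lower first): Brennan (675) before Johansson (978).
So Oyelaran takes precedence.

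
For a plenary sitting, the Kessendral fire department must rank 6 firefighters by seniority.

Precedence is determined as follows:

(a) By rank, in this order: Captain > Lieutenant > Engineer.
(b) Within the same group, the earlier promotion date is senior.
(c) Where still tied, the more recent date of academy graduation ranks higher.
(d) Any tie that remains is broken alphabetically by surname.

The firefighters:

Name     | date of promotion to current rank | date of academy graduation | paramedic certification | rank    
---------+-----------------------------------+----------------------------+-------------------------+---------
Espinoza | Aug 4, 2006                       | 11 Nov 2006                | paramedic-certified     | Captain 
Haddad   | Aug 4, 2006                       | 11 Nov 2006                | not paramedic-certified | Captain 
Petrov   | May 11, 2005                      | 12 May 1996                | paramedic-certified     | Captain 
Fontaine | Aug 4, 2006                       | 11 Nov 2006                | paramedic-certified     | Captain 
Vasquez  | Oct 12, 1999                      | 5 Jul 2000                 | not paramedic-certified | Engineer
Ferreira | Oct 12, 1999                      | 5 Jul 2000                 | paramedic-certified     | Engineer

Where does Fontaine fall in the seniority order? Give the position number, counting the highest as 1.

By rank: Petrov, Espinoza, Fontaine and Haddad (Captain); then Ferreira and Vasquez (Engineer).
Among Petrov, Espinoza, Fontaine and Haddad, by date of promotion to current rank (earlier first): Petrov (May 11, 2005) before Espinoza, Fontaine and Haddad (Aug 4, 2006).
Espinoza, Fontaine and Haddad all have date of academy graduation 11 Nov 2006, so the next rule applies.
Among Espinoza, Fontaine and Haddad, alphabetically by surname: Espinoza before Fontaine before Haddad.
Ferreira and Vasquez both have date of promotion to current rank Oct 12, 1999, so the next rule applies.
Ferreira and Vasquez both have date of academy graduation 5 Jul 2000, so the next rule applies.
Among Ferreira and Vasquez, alphabetically by surname: Ferreira before Vasquez.
Order: Petrov, Espinoza, Fontaine, Haddad, Ferreira, Vasquez. So position 3.

3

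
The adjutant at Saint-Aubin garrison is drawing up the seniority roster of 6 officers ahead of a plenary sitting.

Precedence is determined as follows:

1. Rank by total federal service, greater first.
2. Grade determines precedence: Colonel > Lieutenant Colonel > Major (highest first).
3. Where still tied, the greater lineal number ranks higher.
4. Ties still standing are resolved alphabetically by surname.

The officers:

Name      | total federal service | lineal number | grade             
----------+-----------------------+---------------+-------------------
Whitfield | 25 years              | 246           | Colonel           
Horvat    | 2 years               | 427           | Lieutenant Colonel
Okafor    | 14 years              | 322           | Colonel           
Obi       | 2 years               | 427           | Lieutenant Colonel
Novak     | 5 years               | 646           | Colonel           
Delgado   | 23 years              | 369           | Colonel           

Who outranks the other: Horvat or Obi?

By total federal service (higher first): Whitfield (25 years); then Delgado (23 years); then Okafor (14 years); then Novak (5 years); then Horvat and Obi (both 2 years).
Horvat and Obi are each Lieutenant Colonel, so the next rule applies.
Horvat and Obi both have lineal number 427, so the next rule applies.
Among Horvat and Obi, alphabetically by surname: Horvat before Obi.
So Horvat takes precedence.

Horvat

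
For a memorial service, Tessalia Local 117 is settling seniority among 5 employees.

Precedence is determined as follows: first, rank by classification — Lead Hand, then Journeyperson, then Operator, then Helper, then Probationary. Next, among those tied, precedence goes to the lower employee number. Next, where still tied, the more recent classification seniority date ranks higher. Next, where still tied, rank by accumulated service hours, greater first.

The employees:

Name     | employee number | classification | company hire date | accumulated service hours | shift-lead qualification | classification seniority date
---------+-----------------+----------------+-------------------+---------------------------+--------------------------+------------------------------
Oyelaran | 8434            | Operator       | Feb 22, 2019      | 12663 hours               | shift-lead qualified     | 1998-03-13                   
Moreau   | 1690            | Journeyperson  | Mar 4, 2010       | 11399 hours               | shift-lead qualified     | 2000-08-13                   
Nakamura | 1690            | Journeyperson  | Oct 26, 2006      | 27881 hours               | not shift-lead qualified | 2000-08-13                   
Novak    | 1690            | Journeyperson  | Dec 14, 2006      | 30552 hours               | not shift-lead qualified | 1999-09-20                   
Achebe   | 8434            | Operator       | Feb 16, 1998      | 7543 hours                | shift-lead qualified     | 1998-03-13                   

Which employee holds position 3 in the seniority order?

Novak

By classification: Nakamura, Moreau and Novak (Journeyperson); then Oyelaran and Achebe (Operator).
Nakamura, Moreau and Novak all have employee number 1690, so the next rule applies.
Among Nakamura, Moreau and Novak, by classification seniority date (later first): Nakamura and Moreau (2000-08-13) before Novak (1999-09-20).
Among Nakamura and Moreau, by accumulated service hours (higher first): Nakamura (27881 hours) before Moreau (11399 hours).
Oyelaran and Achebe both have employee number 8434, so the next rule applies.
Oyelaran and Achebe both have classification seniority date 1998-03-13, so the next rule applies.
Among Oyelaran and Achebe, by accumulated service hours (higher first): Oyelaran (12663 hours) before Achebe (7543 hours).
Order: Nakamura, Moreau, Novak, Oyelaran, Achebe.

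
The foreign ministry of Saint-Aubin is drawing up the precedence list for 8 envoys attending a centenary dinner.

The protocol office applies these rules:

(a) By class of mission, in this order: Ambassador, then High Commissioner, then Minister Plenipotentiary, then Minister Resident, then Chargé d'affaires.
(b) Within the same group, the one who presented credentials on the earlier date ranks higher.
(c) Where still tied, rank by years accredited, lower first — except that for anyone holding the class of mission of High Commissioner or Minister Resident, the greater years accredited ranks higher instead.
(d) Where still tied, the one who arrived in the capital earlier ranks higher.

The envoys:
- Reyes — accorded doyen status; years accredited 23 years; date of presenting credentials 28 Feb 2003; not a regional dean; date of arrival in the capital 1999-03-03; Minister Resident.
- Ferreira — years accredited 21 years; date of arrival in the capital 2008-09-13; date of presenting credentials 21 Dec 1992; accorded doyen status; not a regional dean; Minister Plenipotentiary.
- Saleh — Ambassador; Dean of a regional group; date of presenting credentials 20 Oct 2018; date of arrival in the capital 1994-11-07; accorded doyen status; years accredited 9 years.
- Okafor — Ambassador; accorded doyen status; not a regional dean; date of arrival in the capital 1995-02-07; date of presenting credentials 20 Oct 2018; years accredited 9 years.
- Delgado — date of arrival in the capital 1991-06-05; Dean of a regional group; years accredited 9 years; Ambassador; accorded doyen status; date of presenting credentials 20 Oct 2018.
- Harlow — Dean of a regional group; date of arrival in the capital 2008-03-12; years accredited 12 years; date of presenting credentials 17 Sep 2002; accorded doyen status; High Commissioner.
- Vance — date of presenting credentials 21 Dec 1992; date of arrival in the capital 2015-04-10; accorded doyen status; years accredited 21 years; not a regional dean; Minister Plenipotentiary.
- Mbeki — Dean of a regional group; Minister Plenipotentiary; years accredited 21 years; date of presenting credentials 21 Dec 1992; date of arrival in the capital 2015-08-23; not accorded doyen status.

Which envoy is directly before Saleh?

By class of mission: Delgado, Saleh and Okafor (Ambassador); then Harlow (High Commissioner); then Ferreira, Vance and Mbeki (Minister Plenipotentiary); then Reyes (Minister Resident).
Delgado, Saleh and Okafor all have date of presenting credentials 20 Oct 2018, so the next rule applies.
Delgado, Saleh and Okafor all have years accredited 9 years, so the next rule applies.
Among Delgado, Saleh and Okafor, by date of arrival in the capital (earlier first): Delgado (1991-06-05) before Saleh (1994-11-07) before Okafor (1995-02-07).
Ferreira, Vance and Mbeki all have date of presenting credentials 21 Dec 1992, so the next rule applies.
Ferreira, Vance and Mbeki all have years accredited 21 years, so the next rule applies.
Among Ferreira, Vance and Mbeki, by date of arrival in the capital (earlier first): Ferreira (2008-09-13) before Vance (2015-04-10) before Mbeki (2015-08-23).
Order: Delgado, Saleh, Okafor, Harlow, Ferreira, Vance, Mbeki, Reyes.

Delgado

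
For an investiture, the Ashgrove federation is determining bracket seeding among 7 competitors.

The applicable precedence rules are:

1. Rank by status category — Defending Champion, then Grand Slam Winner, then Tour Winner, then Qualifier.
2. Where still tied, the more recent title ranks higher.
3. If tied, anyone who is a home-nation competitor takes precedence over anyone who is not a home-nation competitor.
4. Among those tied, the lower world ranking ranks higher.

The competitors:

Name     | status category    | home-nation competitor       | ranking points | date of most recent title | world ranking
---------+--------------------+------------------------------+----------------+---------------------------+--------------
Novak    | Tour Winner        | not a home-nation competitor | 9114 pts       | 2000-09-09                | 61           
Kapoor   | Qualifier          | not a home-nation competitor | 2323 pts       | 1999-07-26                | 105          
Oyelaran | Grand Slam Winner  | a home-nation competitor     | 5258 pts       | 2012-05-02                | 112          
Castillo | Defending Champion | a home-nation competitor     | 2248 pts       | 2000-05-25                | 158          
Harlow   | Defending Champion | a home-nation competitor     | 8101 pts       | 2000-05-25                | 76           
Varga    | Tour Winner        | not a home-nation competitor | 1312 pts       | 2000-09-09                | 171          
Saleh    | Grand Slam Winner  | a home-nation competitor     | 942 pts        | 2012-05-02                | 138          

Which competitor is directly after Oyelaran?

Saleh

By status category: Harlow and Castillo (Defending Champion); then Oyelaran and Saleh (Grand Slam Winner); then Novak and Varga (Tour Winner); then Kapoor (Qualifier).
Harlow and Castillo both have date of most recent title 2000-05-25, so the next rule applies.
Harlow and Castillo are each a home-nation competitor, so the next rule applies.
Among Harlow and Castillo, by world ranking (lower first): Harlow (76) before Castillo (158).
Oyelaran and Saleh both have date of most recent title 2012-05-02, so the next rule applies.
Oyelaran and Saleh are each a home-nation competitor, so the next rule applies.
Among Oyelaran and Saleh, by world ranking (lower first): Oyelaran (112) before Saleh (138).
Novak and Varga both have date of most recent title 2000-09-09, so the next rule applies.
Novak and Varga are each not a home-nation competitor, so the next rule applies.
Among Novak and Varga, by world ranking (lower first): Novak (61) before Varga (171).
Order: Harlow, Castillo, Oyelaran, Saleh, Novak, Varga, Kapoor.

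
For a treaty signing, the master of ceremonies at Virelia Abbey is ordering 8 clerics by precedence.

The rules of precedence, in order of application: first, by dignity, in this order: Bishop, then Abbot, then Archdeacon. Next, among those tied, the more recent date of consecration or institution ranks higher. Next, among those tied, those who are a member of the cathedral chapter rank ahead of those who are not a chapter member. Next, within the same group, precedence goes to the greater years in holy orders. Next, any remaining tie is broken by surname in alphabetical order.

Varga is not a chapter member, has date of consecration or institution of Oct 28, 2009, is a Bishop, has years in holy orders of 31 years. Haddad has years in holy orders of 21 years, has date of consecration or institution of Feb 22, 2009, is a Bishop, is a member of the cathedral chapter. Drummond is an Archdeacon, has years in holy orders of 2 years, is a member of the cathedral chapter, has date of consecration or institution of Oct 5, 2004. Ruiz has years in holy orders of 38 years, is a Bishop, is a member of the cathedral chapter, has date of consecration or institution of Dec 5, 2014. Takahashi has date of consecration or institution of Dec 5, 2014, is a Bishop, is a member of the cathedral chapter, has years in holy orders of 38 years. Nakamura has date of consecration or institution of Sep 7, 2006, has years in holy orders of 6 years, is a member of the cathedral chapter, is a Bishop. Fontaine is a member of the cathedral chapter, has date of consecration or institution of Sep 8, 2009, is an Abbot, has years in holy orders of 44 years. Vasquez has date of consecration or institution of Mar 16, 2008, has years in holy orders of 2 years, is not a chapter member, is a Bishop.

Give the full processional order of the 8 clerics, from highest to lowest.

By dignity: Ruiz, Takahashi, Varga, Haddad, Vasquez and Nakamura (Bishop); then Fontaine (Abbot); then Drummond (Archdeacon).
Among Ruiz, Takahashi, Varga, Haddad, Vasquez and Nakamura, by date of consecration or institution (later first): Ruiz and Takahashi (Dec 5, 2014) before Varga (Oct 28, 2009) before Haddad (Feb 22, 2009) before Vasquez (Mar 16, 2008) before Nakamura (Sep 7, 2006).
Ruiz and Takahashi are each a member of the cathedral chapter, so the next rule applies.
Ruiz and Takahashi both have years in holy orders 38 years, so the next rule applies.
Among Ruiz and Takahashi, alphabetically by surname: Ruiz before Takahashi.
Full order: Ruiz, Takahashi, Varga, Haddad, Vasquez, Nakamura, Fontaine, Drummond.

Ruiz, Takahashi, Varga, Haddad, Vasquez, Nakamura, Fontaine, Drummond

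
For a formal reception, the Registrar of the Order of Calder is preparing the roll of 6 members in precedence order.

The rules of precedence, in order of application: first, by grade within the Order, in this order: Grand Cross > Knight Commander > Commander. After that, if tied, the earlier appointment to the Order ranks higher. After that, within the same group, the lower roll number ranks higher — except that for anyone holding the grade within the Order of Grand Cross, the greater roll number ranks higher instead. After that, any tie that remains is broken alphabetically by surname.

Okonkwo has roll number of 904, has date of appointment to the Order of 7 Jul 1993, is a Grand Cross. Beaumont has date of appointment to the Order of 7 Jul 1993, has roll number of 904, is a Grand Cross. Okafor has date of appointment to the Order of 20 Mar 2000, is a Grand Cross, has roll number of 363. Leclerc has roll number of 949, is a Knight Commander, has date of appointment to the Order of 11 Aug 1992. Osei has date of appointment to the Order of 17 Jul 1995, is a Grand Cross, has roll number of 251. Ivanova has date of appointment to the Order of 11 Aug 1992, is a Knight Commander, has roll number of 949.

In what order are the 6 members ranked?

By grade within the Order: Beaumont, Okonkwo, Osei and Okafor (Grand Cross); then Ivanova and Leclerc (Knight Commander).
Among Beaumont, Okonkwo, Osei and Okafor, by date of appointment to the Order (earlier first): Beaumont and Okonkwo (7 Jul 1993) before Osei (17 Jul 1995) before Okafor (20 Mar 2000).
Beaumont and Okonkwo both have roll number 904, so the next rule applies.
Among Beaumont and Okonkwo, alphabetically by surname: Beaumont before Okonkwo.
Ivanova and Leclerc both have date of appointment to the Order 11 Aug 1992, so the next rule applies.
Ivanova and Leclerc both have roll number 949, so the next rule applies.
Among Ivanova and Leclerc, alphabetically by surname: Ivanova before Leclerc.
Full order: Beaumont, Okonkwo, Osei, Okafor, Ivanova, Leclerc.

Beaumont, Okonkwo, Osei, Okafor, Ivanova, Leclerc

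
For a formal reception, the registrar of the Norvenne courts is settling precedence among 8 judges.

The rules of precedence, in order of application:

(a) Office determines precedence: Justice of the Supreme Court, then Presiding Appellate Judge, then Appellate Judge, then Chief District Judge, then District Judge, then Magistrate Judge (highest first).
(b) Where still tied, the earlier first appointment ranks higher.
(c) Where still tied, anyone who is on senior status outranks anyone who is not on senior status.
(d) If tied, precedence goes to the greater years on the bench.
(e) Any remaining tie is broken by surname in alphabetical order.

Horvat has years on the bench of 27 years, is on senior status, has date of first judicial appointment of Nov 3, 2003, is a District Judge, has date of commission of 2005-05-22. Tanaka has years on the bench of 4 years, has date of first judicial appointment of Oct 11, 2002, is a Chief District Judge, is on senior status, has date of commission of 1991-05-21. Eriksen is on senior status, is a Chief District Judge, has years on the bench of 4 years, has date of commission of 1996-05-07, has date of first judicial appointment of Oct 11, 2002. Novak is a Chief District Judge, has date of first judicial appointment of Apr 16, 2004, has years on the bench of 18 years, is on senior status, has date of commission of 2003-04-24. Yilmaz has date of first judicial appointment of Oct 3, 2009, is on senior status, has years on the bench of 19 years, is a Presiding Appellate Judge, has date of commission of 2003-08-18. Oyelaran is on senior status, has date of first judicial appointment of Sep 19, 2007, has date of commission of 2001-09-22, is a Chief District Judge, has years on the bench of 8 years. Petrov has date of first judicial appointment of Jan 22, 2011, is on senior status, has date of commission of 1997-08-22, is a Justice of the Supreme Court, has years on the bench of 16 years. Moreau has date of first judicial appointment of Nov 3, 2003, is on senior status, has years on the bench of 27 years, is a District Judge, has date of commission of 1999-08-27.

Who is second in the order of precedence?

By office: Petrov (Justice of the Supreme Court); then Yilmaz (Presiding Appellate Judge); then Eriksen, Tanaka, Novak and Oyelaran (Chief District Judge); then Horvat and Moreau (District Judge).
Among Eriksen, Tanaka, Novak and Oyelaran, by date of first judicial appointment (earlier first): Eriksen and Tanaka (Oct 11, 2002) before Novak (Apr 16, 2004) before Oyelaran (Sep 19, 2007).
Eriksen and Tanaka are each on senior status, so the next rule applies.
Eriksen and Tanaka both have years on the bench 4 years, so the next rule applies.
Among Eriksen and Tanaka, alphabetically by surname: Eriksen before Tanaka.
Horvat and Moreau both have date of first judicial appointment Nov 3, 2003, so the next rule applies.
Horvat and Moreau are each on senior status, so the next rule applies.
Horvat and Moreau both have years on the bench 27 years, so the next rule applies.
Among Horvat and Moreau, alphabetically by surname: Horvat before Moreau.
Order: Petrov, Yilmaz, Eriksen, Tanaka, Novak, Oyelaran, Horvat, Moreau.

Yilmaz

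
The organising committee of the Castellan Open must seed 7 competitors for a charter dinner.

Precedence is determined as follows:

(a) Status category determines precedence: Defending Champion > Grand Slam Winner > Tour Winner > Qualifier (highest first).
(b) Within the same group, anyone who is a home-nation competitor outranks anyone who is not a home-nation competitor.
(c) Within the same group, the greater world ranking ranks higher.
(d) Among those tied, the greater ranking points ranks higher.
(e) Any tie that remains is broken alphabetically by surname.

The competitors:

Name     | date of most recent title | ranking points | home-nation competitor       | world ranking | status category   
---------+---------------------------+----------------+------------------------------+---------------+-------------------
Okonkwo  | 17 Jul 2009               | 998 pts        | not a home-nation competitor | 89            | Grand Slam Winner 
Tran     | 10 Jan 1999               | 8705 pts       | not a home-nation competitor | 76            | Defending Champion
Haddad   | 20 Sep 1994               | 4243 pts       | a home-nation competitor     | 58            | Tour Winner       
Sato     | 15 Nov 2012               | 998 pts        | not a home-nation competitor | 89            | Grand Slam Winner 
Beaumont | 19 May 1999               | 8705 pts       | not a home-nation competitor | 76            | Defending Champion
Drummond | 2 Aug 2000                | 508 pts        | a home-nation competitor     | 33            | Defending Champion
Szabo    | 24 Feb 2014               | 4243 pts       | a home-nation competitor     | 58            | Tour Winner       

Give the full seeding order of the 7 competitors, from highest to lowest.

By status category: Drummond, Beaumont and Tran (Defending Champion); then Okonkwo and Sato (Grand Slam Winner); then Haddad and Szabo (Tour Winner).
Among Drummond, Beaumont and Tran, a home-nation competitor before not a home-nation competitor: Drummond (a home-nation competitor) before Beaumont and Tran (not a home-nation competitor).
Beaumont and Tran both have world ranking 76, so the next rule applies.
Beaumont and Tran both have ranking points 8705 pts, so the next rule applies.
Among Beaumont and Tran, alphabetically by surname: Beaumont before Tran.
Okonkwo and Sato are each not a home-nation competitor, so the next rule applies.
Okonkwo and Sato both have world ranking 89, so the next rule applies.
Okonkwo and Sato both have ranking points 998 pts, so the next rule applies.
Among Okonkwo and Sato, alphabetically by surname: Okonkwo before Sato.
Haddad and Szabo are each a home-nation competitor, so the next rule applies.
Haddad and Szabo both have world ranking 58, so the next rule applies.
Haddad and Szabo both have ranking points 4243 pts, so the next rule applies.
Among Haddad and Szabo, alphabetically by surname: Haddad before Szabo.
Full order: Drummond, Beaumont, Tran, Okonkwo, Sato, Haddad, Szabo.

Drummond, Beaumont, Tran, Okonkwo, Sato, Haddad, Szabo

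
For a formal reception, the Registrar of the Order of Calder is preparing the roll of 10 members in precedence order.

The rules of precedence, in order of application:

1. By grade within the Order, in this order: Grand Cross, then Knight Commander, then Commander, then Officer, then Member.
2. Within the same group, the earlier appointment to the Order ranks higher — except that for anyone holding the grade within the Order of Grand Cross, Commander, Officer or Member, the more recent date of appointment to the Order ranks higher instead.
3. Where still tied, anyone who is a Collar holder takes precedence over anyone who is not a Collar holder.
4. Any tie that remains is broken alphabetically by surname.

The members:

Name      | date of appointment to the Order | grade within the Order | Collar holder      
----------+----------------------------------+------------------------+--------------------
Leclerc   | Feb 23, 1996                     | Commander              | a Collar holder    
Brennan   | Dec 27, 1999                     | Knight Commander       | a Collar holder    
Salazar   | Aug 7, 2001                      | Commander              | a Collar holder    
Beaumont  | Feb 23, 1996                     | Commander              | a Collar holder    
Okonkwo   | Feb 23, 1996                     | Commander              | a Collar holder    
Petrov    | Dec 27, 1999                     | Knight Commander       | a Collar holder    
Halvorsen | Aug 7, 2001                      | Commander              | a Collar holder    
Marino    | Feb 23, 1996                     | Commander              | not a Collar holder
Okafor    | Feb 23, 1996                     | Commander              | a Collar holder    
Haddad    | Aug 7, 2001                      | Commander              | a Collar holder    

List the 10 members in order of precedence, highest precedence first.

By grade within the Order: Brennan and Petrov (Knight Commander); then Haddad, Halvorsen, Salazar, Beaumont, Leclerc, Okafor, Okonkwo and Marino (Commander).
Brennan and Petrov both have date of appointment to the Order Dec 27, 1999, so the next rule applies.
Brennan and Petrov are each a Collar holder, so the next rule applies.
Among Brennan and Petrov, alphabetically by surname: Brennan before Petrov.
Among Haddad, Halvorsen, Salazar, Beaumont, Leclerc, Okafor, Okonkwo and Marino, by date of appointment to the Order (later first) (reversed rule for this group): Haddad, Halvorsen and Salazar (Aug 7, 2001) before Beaumont, Leclerc, Okafor, Okonkwo and Marino (Feb 23, 1996).
Haddad, Halvorsen and Salazar are each a Collar holder, so the next rule applies.
Among Haddad, Halvorsen and Salazar, alphabetically by surname: Haddad before Halvorsen before Salazar.
Among Beaumont, Leclerc, Okafor, Okonkwo and Marino, a Collar holder before not a Collar holder: Beaumont, Leclerc, Okafor and Okonkwo (a Collar holder) before Marino (not a Collar holder).
Among Beaumont, Leclerc, Okafor and Okonkwo, alphabetically by surname: Beaumont before Leclerc before Okafor before Okonkwo.
Full order: Brennan, Petrov, Haddad, Halvorsen, Salazar, Beaumont, Leclerc, Okafor, Okonkwo, Marino.

Brennan, Petrov, Haddad, Halvorsen, Salazar, Beaumont, Leclerc, Okafor, Okonkwo, Marino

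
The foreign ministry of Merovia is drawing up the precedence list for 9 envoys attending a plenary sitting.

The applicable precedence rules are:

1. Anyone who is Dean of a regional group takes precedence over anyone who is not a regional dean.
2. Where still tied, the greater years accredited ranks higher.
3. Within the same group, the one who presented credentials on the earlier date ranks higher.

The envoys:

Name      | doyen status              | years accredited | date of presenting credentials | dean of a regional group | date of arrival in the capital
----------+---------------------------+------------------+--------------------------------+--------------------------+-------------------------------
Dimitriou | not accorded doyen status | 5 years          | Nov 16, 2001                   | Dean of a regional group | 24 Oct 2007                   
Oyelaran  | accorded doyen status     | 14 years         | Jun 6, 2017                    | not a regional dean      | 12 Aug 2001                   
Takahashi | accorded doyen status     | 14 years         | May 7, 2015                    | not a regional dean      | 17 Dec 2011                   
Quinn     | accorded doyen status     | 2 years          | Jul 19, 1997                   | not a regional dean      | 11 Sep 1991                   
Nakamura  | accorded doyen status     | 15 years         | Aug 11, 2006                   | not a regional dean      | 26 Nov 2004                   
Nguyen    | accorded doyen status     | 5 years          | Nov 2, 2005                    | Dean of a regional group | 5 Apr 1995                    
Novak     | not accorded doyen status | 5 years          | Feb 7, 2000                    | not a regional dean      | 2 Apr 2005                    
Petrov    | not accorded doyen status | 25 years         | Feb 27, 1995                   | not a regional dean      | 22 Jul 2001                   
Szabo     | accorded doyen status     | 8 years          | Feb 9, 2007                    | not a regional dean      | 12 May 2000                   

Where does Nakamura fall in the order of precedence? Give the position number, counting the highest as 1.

4

By the first rule: Dimitriou and Nguyen (both Dean of a regional group); then Petrov, Nakamura, Takahashi, Oyelaran, Szabo, Novak and Quinn (each not a regional dean).
Dimitriou and Nguyen both have years accredited 5 years, so the next rule applies.
Among Dimitriou and Nguyen, by date of presenting credentials (earlier first): Dimitriou (Nov 16, 2001) before Nguyen (Nov 2, 2005).
Among Petrov, Nakamura, Takahashi, Oyelaran, Szabo, Novak and Quinn, by years accredited (higher first): Petrov (25 years) before Nakamura (15 years) before Takahashi and Oyelaran (14 years) before Szabo (8 years) before Novak (5 years) before Quinn (2 years).
Among Takahashi and Oyelaran, by date of presenting credentials (earlier first): Takahashi (May 7, 2015) before Oyelaran (Jun 6, 2017).
Order: Dimitriou, Nguyen, Petrov, Nakamura, Takahashi, Oyelaran, Szabo, Novak, Quinn. So position 4.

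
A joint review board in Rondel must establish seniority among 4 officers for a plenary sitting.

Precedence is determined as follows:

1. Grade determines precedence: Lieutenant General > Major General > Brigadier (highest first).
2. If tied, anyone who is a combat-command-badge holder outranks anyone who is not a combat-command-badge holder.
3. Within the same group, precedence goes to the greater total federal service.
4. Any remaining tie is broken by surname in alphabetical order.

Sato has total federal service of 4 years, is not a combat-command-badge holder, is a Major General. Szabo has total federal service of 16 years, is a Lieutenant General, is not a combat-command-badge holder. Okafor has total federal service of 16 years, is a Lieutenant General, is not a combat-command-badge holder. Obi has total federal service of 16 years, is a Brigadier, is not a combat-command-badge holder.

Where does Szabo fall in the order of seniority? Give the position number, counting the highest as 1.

By grade: Okafor and Szabo (Lieutenant General); then Sato (Major General); then Obi (Brigadier).
Okafor and Szabo are each not a combat-command-badge holder, so the next rule applies.
Okafor and Szabo both have total federal service 16 years, so the next rule applies.
Among Okafor and Szabo, alphabetically by surname: Okafor before Szabo.
Order: Okafor, Szabo, Sato, Obi. So position 2.

2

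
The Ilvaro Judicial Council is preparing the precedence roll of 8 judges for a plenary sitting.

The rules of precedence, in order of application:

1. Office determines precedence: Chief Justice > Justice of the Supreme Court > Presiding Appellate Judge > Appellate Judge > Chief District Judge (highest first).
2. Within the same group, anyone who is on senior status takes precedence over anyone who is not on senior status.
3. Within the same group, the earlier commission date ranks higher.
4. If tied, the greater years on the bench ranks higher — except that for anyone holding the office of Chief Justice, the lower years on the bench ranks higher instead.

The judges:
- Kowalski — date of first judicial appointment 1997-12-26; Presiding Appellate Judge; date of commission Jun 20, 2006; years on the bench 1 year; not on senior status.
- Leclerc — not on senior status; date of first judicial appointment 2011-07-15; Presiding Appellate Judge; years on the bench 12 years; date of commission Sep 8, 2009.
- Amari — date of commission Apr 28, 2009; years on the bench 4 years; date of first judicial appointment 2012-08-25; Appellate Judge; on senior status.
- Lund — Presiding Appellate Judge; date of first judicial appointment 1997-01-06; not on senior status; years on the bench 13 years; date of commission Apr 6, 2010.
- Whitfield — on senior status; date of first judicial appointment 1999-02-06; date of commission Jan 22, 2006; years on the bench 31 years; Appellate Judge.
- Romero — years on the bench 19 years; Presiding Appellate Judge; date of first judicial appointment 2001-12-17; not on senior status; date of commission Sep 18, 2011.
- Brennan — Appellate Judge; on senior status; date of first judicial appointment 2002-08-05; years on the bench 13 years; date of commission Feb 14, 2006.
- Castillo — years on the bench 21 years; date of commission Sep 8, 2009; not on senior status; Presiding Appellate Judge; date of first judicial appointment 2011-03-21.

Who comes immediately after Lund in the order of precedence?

By office: Kowalski, Castillo, Leclerc, Lund and Romero (Presiding Appellate Judge); then Whitfield, Brennan and Amari (Appellate Judge).
Kowalski, Castillo, Leclerc, Lund and Romero are each not on senior status, so the next rule applies.
Among Kowalski, Castillo, Leclerc, Lund and Romero, by date of commission (earlier first): Kowalski (Jun 20, 2006) before Castillo and Leclerc (Sep 8, 2009) before Lund (Apr 6, 2010) before Romero (Sep 18, 2011).
Among Castillo and Leclerc, by years on the bench (higher first): Castillo (21 years) before Leclerc (12 years).
Whitfield, Brennan and Amari are each on senior status, so the next rule applies.
Among Whitfield, Brennan and Amari, by date of commission (earlier first): Whitfield (Jan 22, 2006) before Brennan (Feb 14, 2006) before Amari (Apr 28, 2009).
Order: Kowalski, Castillo, Leclerc, Lund, Romero, Whitfield, Brennan, Amari.

Romero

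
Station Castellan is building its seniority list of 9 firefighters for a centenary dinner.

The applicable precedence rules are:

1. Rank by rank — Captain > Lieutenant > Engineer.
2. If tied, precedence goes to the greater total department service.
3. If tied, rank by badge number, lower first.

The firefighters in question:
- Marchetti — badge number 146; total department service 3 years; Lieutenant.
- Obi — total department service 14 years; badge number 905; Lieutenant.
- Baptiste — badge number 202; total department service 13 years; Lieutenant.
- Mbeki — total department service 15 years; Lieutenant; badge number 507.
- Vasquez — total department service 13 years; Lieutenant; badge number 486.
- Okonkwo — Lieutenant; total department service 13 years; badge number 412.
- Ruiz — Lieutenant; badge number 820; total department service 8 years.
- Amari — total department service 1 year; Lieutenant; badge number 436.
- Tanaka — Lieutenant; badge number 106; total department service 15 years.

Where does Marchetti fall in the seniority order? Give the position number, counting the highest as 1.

8

By rank: Tanaka, Mbeki, Obi, Baptiste, Okonkwo, Vasquez, Ruiz, Marchetti and Amari (Lieutenant).
Among Tanaka, Mbeki, Obi, Baptiste, Okonkwo, Vasquez, Ruiz, Marchetti and Amari, by total department service (higher first): Tanaka and Mbeki (15 years) before Obi (14 years) before Baptiste, Okonkwo and Vasquez (13 years) before Ruiz (8 years) before Marchetti (3 years) before Amari (1 year).
Among Tanaka and Mbeki, by badge number (lower first): Tanaka (106) before Mbeki (507).
Among Baptiste, Okonkwo and Vasquez, by badge number (lower first): Baptiste (202) before Okonkwo (412) before Vasquez (486).
Order: Tanaka, Mbeki, Obi, Baptiste, Okonkwo, Vasquez, Ruiz, Marchetti, Amari. So position 8.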